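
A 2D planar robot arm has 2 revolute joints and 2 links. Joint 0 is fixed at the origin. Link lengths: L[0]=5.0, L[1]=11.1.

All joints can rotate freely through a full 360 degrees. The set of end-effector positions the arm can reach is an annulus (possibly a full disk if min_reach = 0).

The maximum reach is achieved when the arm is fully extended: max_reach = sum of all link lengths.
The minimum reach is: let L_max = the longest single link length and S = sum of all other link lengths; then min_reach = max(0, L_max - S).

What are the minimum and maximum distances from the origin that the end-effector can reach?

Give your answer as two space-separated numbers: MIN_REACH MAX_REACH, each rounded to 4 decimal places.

Answer: 6.1000 16.1000

Derivation:
Link lengths: [5.0, 11.1]
max_reach = 5 + 11.1 = 16.1
L_max = max([5.0, 11.1]) = 11.1
S (sum of others) = 16.1 - 11.1 = 5
min_reach = max(0, 11.1 - 5) = max(0, 6.1) = 6.1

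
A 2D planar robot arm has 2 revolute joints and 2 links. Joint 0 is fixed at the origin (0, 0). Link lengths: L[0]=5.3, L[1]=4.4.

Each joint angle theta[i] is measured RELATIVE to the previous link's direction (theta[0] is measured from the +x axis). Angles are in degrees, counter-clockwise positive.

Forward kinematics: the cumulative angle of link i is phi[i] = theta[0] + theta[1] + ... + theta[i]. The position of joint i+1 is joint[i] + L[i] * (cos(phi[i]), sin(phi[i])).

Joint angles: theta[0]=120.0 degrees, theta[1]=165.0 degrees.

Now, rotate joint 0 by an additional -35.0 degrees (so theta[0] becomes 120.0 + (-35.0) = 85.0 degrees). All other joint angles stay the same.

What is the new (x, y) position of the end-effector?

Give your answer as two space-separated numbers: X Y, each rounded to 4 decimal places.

Answer: -1.0430 1.1452

Derivation:
joint[0] = (0.0000, 0.0000)  (base)
link 0: phi[0] = 85 = 85 deg
  cos(85 deg) = 0.0872, sin(85 deg) = 0.9962
  joint[1] = (0.0000, 0.0000) + 5.3 * (0.0872, 0.9962) = (0.0000 + 0.4619, 0.0000 + 5.2798) = (0.4619, 5.2798)
link 1: phi[1] = 85 + 165 = 250 deg
  cos(250 deg) = -0.3420, sin(250 deg) = -0.9397
  joint[2] = (0.4619, 5.2798) + 4.4 * (-0.3420, -0.9397) = (0.4619 + -1.5049, 5.2798 + -4.1346) = (-1.0430, 1.1452)
End effector: (-1.0430, 1.1452)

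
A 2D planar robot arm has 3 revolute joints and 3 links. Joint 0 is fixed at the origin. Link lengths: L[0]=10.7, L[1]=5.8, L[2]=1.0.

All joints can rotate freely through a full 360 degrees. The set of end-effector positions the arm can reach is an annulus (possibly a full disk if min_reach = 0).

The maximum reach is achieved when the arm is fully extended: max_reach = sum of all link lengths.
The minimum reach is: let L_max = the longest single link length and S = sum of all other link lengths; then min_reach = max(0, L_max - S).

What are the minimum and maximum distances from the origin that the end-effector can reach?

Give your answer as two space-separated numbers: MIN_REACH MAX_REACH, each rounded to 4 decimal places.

Link lengths: [10.7, 5.8, 1.0]
max_reach = 10.7 + 5.8 + 1 = 17.5
L_max = max([10.7, 5.8, 1.0]) = 10.7
S (sum of others) = 17.5 - 10.7 = 6.8
min_reach = max(0, 10.7 - 6.8) = max(0, 3.9) = 3.9

Answer: 3.9000 17.5000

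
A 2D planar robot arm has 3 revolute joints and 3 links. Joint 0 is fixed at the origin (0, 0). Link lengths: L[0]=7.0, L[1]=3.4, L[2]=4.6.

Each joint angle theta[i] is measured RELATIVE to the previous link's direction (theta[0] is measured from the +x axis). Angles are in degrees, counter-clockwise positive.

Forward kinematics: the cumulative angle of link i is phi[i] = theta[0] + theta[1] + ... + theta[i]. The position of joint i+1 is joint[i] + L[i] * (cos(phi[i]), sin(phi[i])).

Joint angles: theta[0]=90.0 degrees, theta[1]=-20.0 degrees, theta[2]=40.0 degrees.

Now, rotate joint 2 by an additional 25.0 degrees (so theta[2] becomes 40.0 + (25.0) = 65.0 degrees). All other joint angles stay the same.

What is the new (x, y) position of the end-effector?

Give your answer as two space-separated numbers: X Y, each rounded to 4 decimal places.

Answer: -2.0898 13.4476

Derivation:
joint[0] = (0.0000, 0.0000)  (base)
link 0: phi[0] = 90 = 90 deg
  cos(90 deg) = 0.0000, sin(90 deg) = 1.0000
  joint[1] = (0.0000, 0.0000) + 7 * (0.0000, 1.0000) = (0.0000 + 0.0000, 0.0000 + 7.0000) = (0.0000, 7.0000)
link 1: phi[1] = 90 + -20 = 70 deg
  cos(70 deg) = 0.3420, sin(70 deg) = 0.9397
  joint[2] = (0.0000, 7.0000) + 3.4 * (0.3420, 0.9397) = (0.0000 + 1.1629, 7.0000 + 3.1950) = (1.1629, 10.1950)
link 2: phi[2] = 90 + -20 + 65 = 135 deg
  cos(135 deg) = -0.7071, sin(135 deg) = 0.7071
  joint[3] = (1.1629, 10.1950) + 4.6 * (-0.7071, 0.7071) = (1.1629 + -3.2527, 10.1950 + 3.2527) = (-2.0898, 13.4476)
End effector: (-2.0898, 13.4476)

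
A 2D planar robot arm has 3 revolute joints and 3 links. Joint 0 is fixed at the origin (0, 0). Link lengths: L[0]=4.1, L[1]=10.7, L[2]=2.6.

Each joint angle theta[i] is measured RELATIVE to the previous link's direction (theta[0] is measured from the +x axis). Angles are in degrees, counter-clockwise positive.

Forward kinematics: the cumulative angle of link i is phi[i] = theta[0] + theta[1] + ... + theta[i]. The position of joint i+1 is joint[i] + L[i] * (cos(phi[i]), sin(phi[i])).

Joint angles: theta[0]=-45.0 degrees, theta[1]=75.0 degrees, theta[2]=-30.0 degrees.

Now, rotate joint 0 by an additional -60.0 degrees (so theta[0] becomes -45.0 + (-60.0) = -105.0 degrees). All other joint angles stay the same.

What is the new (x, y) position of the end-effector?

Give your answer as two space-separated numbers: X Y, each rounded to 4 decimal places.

Answer: 9.5053 -11.5620

Derivation:
joint[0] = (0.0000, 0.0000)  (base)
link 0: phi[0] = -105 = -105 deg
  cos(-105 deg) = -0.2588, sin(-105 deg) = -0.9659
  joint[1] = (0.0000, 0.0000) + 4.1 * (-0.2588, -0.9659) = (0.0000 + -1.0612, 0.0000 + -3.9603) = (-1.0612, -3.9603)
link 1: phi[1] = -105 + 75 = -30 deg
  cos(-30 deg) = 0.8660, sin(-30 deg) = -0.5000
  joint[2] = (-1.0612, -3.9603) + 10.7 * (0.8660, -0.5000) = (-1.0612 + 9.2665, -3.9603 + -5.3500) = (8.2053, -9.3103)
link 2: phi[2] = -105 + 75 + -30 = -60 deg
  cos(-60 deg) = 0.5000, sin(-60 deg) = -0.8660
  joint[3] = (8.2053, -9.3103) + 2.6 * (0.5000, -0.8660) = (8.2053 + 1.3000, -9.3103 + -2.2517) = (9.5053, -11.5620)
End effector: (9.5053, -11.5620)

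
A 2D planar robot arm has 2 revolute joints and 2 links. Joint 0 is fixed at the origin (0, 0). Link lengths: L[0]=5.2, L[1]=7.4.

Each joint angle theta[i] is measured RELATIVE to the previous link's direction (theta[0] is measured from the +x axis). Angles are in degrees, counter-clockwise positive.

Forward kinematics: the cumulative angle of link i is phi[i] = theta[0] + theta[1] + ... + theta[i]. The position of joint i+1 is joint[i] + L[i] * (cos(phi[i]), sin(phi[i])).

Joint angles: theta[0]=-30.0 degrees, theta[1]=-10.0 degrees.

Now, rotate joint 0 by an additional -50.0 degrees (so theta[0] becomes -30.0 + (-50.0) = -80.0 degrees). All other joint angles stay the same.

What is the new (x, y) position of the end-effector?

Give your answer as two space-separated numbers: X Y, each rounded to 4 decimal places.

joint[0] = (0.0000, 0.0000)  (base)
link 0: phi[0] = -80 = -80 deg
  cos(-80 deg) = 0.1736, sin(-80 deg) = -0.9848
  joint[1] = (0.0000, 0.0000) + 5.2 * (0.1736, -0.9848) = (0.0000 + 0.9030, 0.0000 + -5.1210) = (0.9030, -5.1210)
link 1: phi[1] = -80 + -10 = -90 deg
  cos(-90 deg) = 0.0000, sin(-90 deg) = -1.0000
  joint[2] = (0.9030, -5.1210) + 7.4 * (0.0000, -1.0000) = (0.9030 + 0.0000, -5.1210 + -7.4000) = (0.9030, -12.5210)
End effector: (0.9030, -12.5210)

Answer: 0.9030 -12.5210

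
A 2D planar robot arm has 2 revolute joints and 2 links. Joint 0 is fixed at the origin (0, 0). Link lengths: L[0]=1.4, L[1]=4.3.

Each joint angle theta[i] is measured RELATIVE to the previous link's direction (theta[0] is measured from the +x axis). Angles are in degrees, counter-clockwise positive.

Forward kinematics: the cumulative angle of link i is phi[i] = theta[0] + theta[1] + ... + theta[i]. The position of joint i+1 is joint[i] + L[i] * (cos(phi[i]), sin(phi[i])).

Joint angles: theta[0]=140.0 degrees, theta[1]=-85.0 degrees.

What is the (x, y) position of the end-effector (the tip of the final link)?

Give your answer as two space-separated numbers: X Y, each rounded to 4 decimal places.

joint[0] = (0.0000, 0.0000)  (base)
link 0: phi[0] = 140 = 140 deg
  cos(140 deg) = -0.7660, sin(140 deg) = 0.6428
  joint[1] = (0.0000, 0.0000) + 1.4 * (-0.7660, 0.6428) = (0.0000 + -1.0725, 0.0000 + 0.8999) = (-1.0725, 0.8999)
link 1: phi[1] = 140 + -85 = 55 deg
  cos(55 deg) = 0.5736, sin(55 deg) = 0.8192
  joint[2] = (-1.0725, 0.8999) + 4.3 * (0.5736, 0.8192) = (-1.0725 + 2.4664, 0.8999 + 3.5224) = (1.3939, 4.4223)
End effector: (1.3939, 4.4223)

Answer: 1.3939 4.4223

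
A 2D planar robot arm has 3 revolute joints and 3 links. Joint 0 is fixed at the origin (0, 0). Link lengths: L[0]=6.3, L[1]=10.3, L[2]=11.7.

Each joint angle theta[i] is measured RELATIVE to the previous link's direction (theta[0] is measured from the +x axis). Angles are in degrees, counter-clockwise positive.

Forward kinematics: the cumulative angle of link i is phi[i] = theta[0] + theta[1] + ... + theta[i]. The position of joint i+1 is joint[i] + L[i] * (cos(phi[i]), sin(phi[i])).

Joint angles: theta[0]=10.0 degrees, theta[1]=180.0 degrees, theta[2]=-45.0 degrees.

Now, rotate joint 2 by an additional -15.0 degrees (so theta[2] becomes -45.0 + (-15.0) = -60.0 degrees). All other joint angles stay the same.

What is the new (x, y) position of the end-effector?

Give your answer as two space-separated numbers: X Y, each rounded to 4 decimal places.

joint[0] = (0.0000, 0.0000)  (base)
link 0: phi[0] = 10 = 10 deg
  cos(10 deg) = 0.9848, sin(10 deg) = 0.1736
  joint[1] = (0.0000, 0.0000) + 6.3 * (0.9848, 0.1736) = (0.0000 + 6.2043, 0.0000 + 1.0940) = (6.2043, 1.0940)
link 1: phi[1] = 10 + 180 = 190 deg
  cos(190 deg) = -0.9848, sin(190 deg) = -0.1736
  joint[2] = (6.2043, 1.0940) + 10.3 * (-0.9848, -0.1736) = (6.2043 + -10.1435, 1.0940 + -1.7886) = (-3.9392, -0.6946)
link 2: phi[2] = 10 + 180 + -60 = 130 deg
  cos(130 deg) = -0.6428, sin(130 deg) = 0.7660
  joint[3] = (-3.9392, -0.6946) + 11.7 * (-0.6428, 0.7660) = (-3.9392 + -7.5206, -0.6946 + 8.9627) = (-11.4598, 8.2681)
End effector: (-11.4598, 8.2681)

Answer: -11.4598 8.2681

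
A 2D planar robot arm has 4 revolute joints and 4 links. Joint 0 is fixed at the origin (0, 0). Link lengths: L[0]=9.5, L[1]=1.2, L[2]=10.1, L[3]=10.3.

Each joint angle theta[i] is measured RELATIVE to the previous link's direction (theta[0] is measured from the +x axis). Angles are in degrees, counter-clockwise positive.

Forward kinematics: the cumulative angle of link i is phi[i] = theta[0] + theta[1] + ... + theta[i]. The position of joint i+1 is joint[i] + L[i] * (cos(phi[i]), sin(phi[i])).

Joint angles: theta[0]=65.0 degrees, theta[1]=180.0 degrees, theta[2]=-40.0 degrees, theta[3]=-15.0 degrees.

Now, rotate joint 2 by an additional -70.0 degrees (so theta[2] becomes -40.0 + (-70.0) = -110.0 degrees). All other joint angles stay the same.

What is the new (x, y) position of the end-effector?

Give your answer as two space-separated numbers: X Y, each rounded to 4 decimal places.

joint[0] = (0.0000, 0.0000)  (base)
link 0: phi[0] = 65 = 65 deg
  cos(65 deg) = 0.4226, sin(65 deg) = 0.9063
  joint[1] = (0.0000, 0.0000) + 9.5 * (0.4226, 0.9063) = (0.0000 + 4.0149, 0.0000 + 8.6099) = (4.0149, 8.6099)
link 1: phi[1] = 65 + 180 = 245 deg
  cos(245 deg) = -0.4226, sin(245 deg) = -0.9063
  joint[2] = (4.0149, 8.6099) + 1.2 * (-0.4226, -0.9063) = (4.0149 + -0.5071, 8.6099 + -1.0876) = (3.5077, 7.5224)
link 2: phi[2] = 65 + 180 + -110 = 135 deg
  cos(135 deg) = -0.7071, sin(135 deg) = 0.7071
  joint[3] = (3.5077, 7.5224) + 10.1 * (-0.7071, 0.7071) = (3.5077 + -7.1418, 7.5224 + 7.1418) = (-3.6340, 14.6641)
link 3: phi[3] = 65 + 180 + -110 + -15 = 120 deg
  cos(120 deg) = -0.5000, sin(120 deg) = 0.8660
  joint[4] = (-3.6340, 14.6641) + 10.3 * (-0.5000, 0.8660) = (-3.6340 + -5.1500, 14.6641 + 8.9201) = (-8.7840, 23.5842)
End effector: (-8.7840, 23.5842)

Answer: -8.7840 23.5842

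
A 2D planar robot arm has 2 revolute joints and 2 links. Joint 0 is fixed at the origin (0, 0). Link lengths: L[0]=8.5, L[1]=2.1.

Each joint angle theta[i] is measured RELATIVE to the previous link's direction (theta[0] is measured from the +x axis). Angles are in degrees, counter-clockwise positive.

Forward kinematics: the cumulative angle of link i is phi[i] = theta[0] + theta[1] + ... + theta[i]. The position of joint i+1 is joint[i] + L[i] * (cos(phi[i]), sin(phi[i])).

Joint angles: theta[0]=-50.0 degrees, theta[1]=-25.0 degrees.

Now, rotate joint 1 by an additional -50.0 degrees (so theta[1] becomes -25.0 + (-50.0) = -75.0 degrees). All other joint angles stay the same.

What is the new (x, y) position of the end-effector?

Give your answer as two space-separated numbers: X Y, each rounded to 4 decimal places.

joint[0] = (0.0000, 0.0000)  (base)
link 0: phi[0] = -50 = -50 deg
  cos(-50 deg) = 0.6428, sin(-50 deg) = -0.7660
  joint[1] = (0.0000, 0.0000) + 8.5 * (0.6428, -0.7660) = (0.0000 + 5.4637, 0.0000 + -6.5114) = (5.4637, -6.5114)
link 1: phi[1] = -50 + -75 = -125 deg
  cos(-125 deg) = -0.5736, sin(-125 deg) = -0.8192
  joint[2] = (5.4637, -6.5114) + 2.1 * (-0.5736, -0.8192) = (5.4637 + -1.2045, -6.5114 + -1.7202) = (4.2592, -8.2316)
End effector: (4.2592, -8.2316)

Answer: 4.2592 -8.2316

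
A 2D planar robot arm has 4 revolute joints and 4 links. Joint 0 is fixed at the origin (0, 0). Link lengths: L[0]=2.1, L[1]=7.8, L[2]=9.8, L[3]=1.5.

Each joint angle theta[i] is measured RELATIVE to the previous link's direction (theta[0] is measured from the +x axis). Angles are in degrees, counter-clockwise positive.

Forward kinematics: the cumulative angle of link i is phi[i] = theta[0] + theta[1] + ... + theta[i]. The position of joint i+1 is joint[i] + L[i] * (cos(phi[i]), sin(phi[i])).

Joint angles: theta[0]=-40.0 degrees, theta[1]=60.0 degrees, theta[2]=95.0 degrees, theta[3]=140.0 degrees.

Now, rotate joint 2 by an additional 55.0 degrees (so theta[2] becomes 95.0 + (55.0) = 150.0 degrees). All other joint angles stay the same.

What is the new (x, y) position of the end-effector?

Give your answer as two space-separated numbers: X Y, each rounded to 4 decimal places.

joint[0] = (0.0000, 0.0000)  (base)
link 0: phi[0] = -40 = -40 deg
  cos(-40 deg) = 0.7660, sin(-40 deg) = -0.6428
  joint[1] = (0.0000, 0.0000) + 2.1 * (0.7660, -0.6428) = (0.0000 + 1.6087, 0.0000 + -1.3499) = (1.6087, -1.3499)
link 1: phi[1] = -40 + 60 = 20 deg
  cos(20 deg) = 0.9397, sin(20 deg) = 0.3420
  joint[2] = (1.6087, -1.3499) + 7.8 * (0.9397, 0.3420) = (1.6087 + 7.3296, -1.3499 + 2.6678) = (8.9383, 1.3179)
link 2: phi[2] = -40 + 60 + 150 = 170 deg
  cos(170 deg) = -0.9848, sin(170 deg) = 0.1736
  joint[3] = (8.9383, 1.3179) + 9.8 * (-0.9848, 0.1736) = (8.9383 + -9.6511, 1.3179 + 1.7018) = (-0.7128, 3.0197)
link 3: phi[3] = -40 + 60 + 150 + 140 = 310 deg
  cos(310 deg) = 0.6428, sin(310 deg) = -0.7660
  joint[4] = (-0.7128, 3.0197) + 1.5 * (0.6428, -0.7660) = (-0.7128 + 0.9642, 3.0197 + -1.1491) = (0.2514, 1.8706)
End effector: (0.2514, 1.8706)

Answer: 0.2514 1.8706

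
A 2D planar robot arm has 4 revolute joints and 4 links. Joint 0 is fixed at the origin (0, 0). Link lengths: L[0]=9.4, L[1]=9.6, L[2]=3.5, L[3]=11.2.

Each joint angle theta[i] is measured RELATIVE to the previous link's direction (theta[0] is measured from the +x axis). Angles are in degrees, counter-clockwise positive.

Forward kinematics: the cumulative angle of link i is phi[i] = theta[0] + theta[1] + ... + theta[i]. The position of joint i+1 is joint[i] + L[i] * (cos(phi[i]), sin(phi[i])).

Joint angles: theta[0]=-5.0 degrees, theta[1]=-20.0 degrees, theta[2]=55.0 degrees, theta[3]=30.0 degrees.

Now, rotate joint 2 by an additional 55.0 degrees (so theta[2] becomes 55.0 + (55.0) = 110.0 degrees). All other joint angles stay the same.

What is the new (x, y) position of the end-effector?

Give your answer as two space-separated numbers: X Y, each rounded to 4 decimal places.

Answer: 13.6365 8.7609

Derivation:
joint[0] = (0.0000, 0.0000)  (base)
link 0: phi[0] = -5 = -5 deg
  cos(-5 deg) = 0.9962, sin(-5 deg) = -0.0872
  joint[1] = (0.0000, 0.0000) + 9.4 * (0.9962, -0.0872) = (0.0000 + 9.3642, 0.0000 + -0.8193) = (9.3642, -0.8193)
link 1: phi[1] = -5 + -20 = -25 deg
  cos(-25 deg) = 0.9063, sin(-25 deg) = -0.4226
  joint[2] = (9.3642, -0.8193) + 9.6 * (0.9063, -0.4226) = (9.3642 + 8.7006, -0.8193 + -4.0571) = (18.0648, -4.8764)
link 2: phi[2] = -5 + -20 + 110 = 85 deg
  cos(85 deg) = 0.0872, sin(85 deg) = 0.9962
  joint[3] = (18.0648, -4.8764) + 3.5 * (0.0872, 0.9962) = (18.0648 + 0.3050, -4.8764 + 3.4867) = (18.3698, -1.3897)
link 3: phi[3] = -5 + -20 + 110 + 30 = 115 deg
  cos(115 deg) = -0.4226, sin(115 deg) = 0.9063
  joint[4] = (18.3698, -1.3897) + 11.2 * (-0.4226, 0.9063) = (18.3698 + -4.7333, -1.3897 + 10.1506) = (13.6365, 8.7609)
End effector: (13.6365, 8.7609)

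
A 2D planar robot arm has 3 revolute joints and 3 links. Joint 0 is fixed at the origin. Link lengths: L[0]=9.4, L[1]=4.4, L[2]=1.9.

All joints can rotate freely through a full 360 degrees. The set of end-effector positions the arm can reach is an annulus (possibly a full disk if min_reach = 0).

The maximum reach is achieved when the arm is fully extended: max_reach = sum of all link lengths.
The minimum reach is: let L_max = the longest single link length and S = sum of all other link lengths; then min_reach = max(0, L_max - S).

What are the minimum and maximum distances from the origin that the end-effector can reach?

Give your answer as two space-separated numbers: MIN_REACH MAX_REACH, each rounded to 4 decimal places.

Link lengths: [9.4, 4.4, 1.9]
max_reach = 9.4 + 4.4 + 1.9 = 15.7
L_max = max([9.4, 4.4, 1.9]) = 9.4
S (sum of others) = 15.7 - 9.4 = 6.3
min_reach = max(0, 9.4 - 6.3) = max(0, 3.1) = 3.1

Answer: 3.1000 15.7000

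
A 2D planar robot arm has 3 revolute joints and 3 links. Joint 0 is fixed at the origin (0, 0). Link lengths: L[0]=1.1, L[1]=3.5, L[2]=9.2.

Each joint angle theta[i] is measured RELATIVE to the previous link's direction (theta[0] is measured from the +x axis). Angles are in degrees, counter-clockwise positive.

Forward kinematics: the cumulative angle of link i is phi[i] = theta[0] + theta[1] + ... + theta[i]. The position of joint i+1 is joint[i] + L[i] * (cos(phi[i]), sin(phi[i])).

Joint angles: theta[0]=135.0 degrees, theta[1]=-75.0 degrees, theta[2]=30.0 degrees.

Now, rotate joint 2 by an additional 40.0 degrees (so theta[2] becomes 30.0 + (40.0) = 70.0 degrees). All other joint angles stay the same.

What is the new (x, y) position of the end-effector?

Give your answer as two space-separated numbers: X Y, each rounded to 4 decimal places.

joint[0] = (0.0000, 0.0000)  (base)
link 0: phi[0] = 135 = 135 deg
  cos(135 deg) = -0.7071, sin(135 deg) = 0.7071
  joint[1] = (0.0000, 0.0000) + 1.1 * (-0.7071, 0.7071) = (0.0000 + -0.7778, 0.0000 + 0.7778) = (-0.7778, 0.7778)
link 1: phi[1] = 135 + -75 = 60 deg
  cos(60 deg) = 0.5000, sin(60 deg) = 0.8660
  joint[2] = (-0.7778, 0.7778) + 3.5 * (0.5000, 0.8660) = (-0.7778 + 1.7500, 0.7778 + 3.0311) = (0.9722, 3.8089)
link 2: phi[2] = 135 + -75 + 70 = 130 deg
  cos(130 deg) = -0.6428, sin(130 deg) = 0.7660
  joint[3] = (0.9722, 3.8089) + 9.2 * (-0.6428, 0.7660) = (0.9722 + -5.9136, 3.8089 + 7.0476) = (-4.9415, 10.8565)
End effector: (-4.9415, 10.8565)

Answer: -4.9415 10.8565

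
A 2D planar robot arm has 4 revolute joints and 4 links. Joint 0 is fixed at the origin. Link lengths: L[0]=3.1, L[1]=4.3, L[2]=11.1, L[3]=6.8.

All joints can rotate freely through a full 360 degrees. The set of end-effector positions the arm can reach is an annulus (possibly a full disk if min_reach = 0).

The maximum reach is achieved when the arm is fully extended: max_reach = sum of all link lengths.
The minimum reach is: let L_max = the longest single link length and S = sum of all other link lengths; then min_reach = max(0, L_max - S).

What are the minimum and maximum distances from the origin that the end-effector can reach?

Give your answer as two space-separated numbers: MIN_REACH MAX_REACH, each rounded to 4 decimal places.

Answer: 0.0000 25.3000

Derivation:
Link lengths: [3.1, 4.3, 11.1, 6.8]
max_reach = 3.1 + 4.3 + 11.1 + 6.8 = 25.3
L_max = max([3.1, 4.3, 11.1, 6.8]) = 11.1
S (sum of others) = 25.3 - 11.1 = 14.2
min_reach = max(0, 11.1 - 14.2) = max(0, -3.1) = 0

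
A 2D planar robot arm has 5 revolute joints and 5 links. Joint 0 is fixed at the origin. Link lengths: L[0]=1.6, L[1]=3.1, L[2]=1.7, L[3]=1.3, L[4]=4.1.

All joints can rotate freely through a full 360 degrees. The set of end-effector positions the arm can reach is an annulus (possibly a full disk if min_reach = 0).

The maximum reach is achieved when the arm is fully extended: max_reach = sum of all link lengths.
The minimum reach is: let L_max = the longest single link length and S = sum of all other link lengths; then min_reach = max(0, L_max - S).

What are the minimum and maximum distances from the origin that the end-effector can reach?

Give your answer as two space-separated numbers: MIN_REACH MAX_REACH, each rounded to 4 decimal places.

Answer: 0.0000 11.8000

Derivation:
Link lengths: [1.6, 3.1, 1.7, 1.3, 4.1]
max_reach = 1.6 + 3.1 + 1.7 + 1.3 + 4.1 = 11.8
L_max = max([1.6, 3.1, 1.7, 1.3, 4.1]) = 4.1
S (sum of others) = 11.8 - 4.1 = 7.7
min_reach = max(0, 4.1 - 7.7) = max(0, -3.6) = 0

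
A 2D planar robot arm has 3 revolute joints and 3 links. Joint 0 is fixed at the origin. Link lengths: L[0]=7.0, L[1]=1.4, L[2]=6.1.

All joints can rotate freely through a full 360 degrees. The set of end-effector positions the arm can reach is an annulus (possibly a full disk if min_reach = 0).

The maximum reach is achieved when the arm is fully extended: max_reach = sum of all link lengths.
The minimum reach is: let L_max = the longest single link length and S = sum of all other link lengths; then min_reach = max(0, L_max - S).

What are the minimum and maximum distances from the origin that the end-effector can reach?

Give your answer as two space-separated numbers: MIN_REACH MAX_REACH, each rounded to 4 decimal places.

Answer: 0.0000 14.5000

Derivation:
Link lengths: [7.0, 1.4, 6.1]
max_reach = 7 + 1.4 + 6.1 = 14.5
L_max = max([7.0, 1.4, 6.1]) = 7
S (sum of others) = 14.5 - 7 = 7.5
min_reach = max(0, 7 - 7.5) = max(0, -0.5) = 0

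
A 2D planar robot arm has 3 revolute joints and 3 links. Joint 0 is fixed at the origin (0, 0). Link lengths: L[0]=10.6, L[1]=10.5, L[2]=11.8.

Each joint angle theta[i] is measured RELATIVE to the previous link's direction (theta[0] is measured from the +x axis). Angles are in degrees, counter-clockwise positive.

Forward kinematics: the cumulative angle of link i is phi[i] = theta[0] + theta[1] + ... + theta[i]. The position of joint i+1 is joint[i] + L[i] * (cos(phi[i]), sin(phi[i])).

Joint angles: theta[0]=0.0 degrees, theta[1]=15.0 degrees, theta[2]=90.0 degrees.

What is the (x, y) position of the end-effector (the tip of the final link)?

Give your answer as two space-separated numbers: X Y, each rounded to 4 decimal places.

joint[0] = (0.0000, 0.0000)  (base)
link 0: phi[0] = 0 = 0 deg
  cos(0 deg) = 1.0000, sin(0 deg) = 0.0000
  joint[1] = (0.0000, 0.0000) + 10.6 * (1.0000, 0.0000) = (0.0000 + 10.6000, 0.0000 + 0.0000) = (10.6000, 0.0000)
link 1: phi[1] = 0 + 15 = 15 deg
  cos(15 deg) = 0.9659, sin(15 deg) = 0.2588
  joint[2] = (10.6000, 0.0000) + 10.5 * (0.9659, 0.2588) = (10.6000 + 10.1422, 0.0000 + 2.7176) = (20.7422, 2.7176)
link 2: phi[2] = 0 + 15 + 90 = 105 deg
  cos(105 deg) = -0.2588, sin(105 deg) = 0.9659
  joint[3] = (20.7422, 2.7176) + 11.8 * (-0.2588, 0.9659) = (20.7422 + -3.0541, 2.7176 + 11.3979) = (17.6882, 14.1155)
End effector: (17.6882, 14.1155)

Answer: 17.6882 14.1155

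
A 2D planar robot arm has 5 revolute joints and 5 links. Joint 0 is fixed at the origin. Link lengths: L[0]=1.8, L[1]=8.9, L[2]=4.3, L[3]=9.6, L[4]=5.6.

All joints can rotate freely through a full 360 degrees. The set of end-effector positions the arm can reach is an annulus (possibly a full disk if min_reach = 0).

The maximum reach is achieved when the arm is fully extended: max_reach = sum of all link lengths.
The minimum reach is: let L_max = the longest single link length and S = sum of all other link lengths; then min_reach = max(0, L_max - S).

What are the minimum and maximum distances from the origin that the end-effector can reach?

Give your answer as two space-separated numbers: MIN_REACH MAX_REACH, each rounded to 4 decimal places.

Answer: 0.0000 30.2000

Derivation:
Link lengths: [1.8, 8.9, 4.3, 9.6, 5.6]
max_reach = 1.8 + 8.9 + 4.3 + 9.6 + 5.6 = 30.2
L_max = max([1.8, 8.9, 4.3, 9.6, 5.6]) = 9.6
S (sum of others) = 30.2 - 9.6 = 20.6
min_reach = max(0, 9.6 - 20.6) = max(0, -11) = 0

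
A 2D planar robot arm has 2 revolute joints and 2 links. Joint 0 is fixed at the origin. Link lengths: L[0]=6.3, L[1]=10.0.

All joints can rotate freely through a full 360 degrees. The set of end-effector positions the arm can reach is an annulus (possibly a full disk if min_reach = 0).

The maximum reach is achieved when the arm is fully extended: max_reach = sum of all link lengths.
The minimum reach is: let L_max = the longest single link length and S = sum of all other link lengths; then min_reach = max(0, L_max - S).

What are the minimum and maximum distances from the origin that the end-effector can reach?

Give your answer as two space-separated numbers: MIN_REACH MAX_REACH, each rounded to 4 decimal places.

Link lengths: [6.3, 10.0]
max_reach = 6.3 + 10 = 16.3
L_max = max([6.3, 10.0]) = 10
S (sum of others) = 16.3 - 10 = 6.3
min_reach = max(0, 10 - 6.3) = max(0, 3.7) = 3.7

Answer: 3.7000 16.3000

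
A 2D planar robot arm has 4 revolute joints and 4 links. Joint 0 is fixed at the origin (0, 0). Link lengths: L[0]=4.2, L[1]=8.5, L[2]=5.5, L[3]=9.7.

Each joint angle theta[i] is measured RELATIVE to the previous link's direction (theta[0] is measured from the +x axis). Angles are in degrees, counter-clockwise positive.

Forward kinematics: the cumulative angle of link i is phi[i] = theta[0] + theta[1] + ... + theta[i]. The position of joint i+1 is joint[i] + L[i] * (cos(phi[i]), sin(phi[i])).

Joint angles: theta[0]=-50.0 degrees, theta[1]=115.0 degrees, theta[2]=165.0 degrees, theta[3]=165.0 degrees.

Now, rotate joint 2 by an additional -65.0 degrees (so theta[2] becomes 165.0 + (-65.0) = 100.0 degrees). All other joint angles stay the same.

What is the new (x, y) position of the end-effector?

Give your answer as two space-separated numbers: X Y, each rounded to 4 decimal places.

joint[0] = (0.0000, 0.0000)  (base)
link 0: phi[0] = -50 = -50 deg
  cos(-50 deg) = 0.6428, sin(-50 deg) = -0.7660
  joint[1] = (0.0000, 0.0000) + 4.2 * (0.6428, -0.7660) = (0.0000 + 2.6997, 0.0000 + -3.2174) = (2.6997, -3.2174)
link 1: phi[1] = -50 + 115 = 65 deg
  cos(65 deg) = 0.4226, sin(65 deg) = 0.9063
  joint[2] = (2.6997, -3.2174) + 8.5 * (0.4226, 0.9063) = (2.6997 + 3.5923, -3.2174 + 7.7036) = (6.2920, 4.4862)
link 2: phi[2] = -50 + 115 + 100 = 165 deg
  cos(165 deg) = -0.9659, sin(165 deg) = 0.2588
  joint[3] = (6.2920, 4.4862) + 5.5 * (-0.9659, 0.2588) = (6.2920 + -5.3126, 4.4862 + 1.4235) = (0.9794, 5.9097)
link 3: phi[3] = -50 + 115 + 100 + 165 = 330 deg
  cos(330 deg) = 0.8660, sin(330 deg) = -0.5000
  joint[4] = (0.9794, 5.9097) + 9.7 * (0.8660, -0.5000) = (0.9794 + 8.4004, 5.9097 + -4.8500) = (9.3798, 1.0597)
End effector: (9.3798, 1.0597)

Answer: 9.3798 1.0597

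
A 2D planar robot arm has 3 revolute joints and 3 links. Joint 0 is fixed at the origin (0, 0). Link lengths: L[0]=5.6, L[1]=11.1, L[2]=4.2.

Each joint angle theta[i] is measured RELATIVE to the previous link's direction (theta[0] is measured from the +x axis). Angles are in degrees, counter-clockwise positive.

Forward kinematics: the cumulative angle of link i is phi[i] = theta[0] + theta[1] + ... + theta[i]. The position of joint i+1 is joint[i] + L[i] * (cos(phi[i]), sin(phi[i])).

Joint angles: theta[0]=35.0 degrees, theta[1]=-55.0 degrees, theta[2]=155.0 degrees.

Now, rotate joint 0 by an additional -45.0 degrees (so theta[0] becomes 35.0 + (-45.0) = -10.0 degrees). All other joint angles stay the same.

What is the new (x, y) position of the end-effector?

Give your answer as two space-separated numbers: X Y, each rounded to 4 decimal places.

joint[0] = (0.0000, 0.0000)  (base)
link 0: phi[0] = -10 = -10 deg
  cos(-10 deg) = 0.9848, sin(-10 deg) = -0.1736
  joint[1] = (0.0000, 0.0000) + 5.6 * (0.9848, -0.1736) = (0.0000 + 5.5149, 0.0000 + -0.9724) = (5.5149, -0.9724)
link 1: phi[1] = -10 + -55 = -65 deg
  cos(-65 deg) = 0.4226, sin(-65 deg) = -0.9063
  joint[2] = (5.5149, -0.9724) + 11.1 * (0.4226, -0.9063) = (5.5149 + 4.6911, -0.9724 + -10.0600) = (10.2060, -11.0324)
link 2: phi[2] = -10 + -55 + 155 = 90 deg
  cos(90 deg) = 0.0000, sin(90 deg) = 1.0000
  joint[3] = (10.2060, -11.0324) + 4.2 * (0.0000, 1.0000) = (10.2060 + 0.0000, -11.0324 + 4.2000) = (10.2060, -6.8324)
End effector: (10.2060, -6.8324)

Answer: 10.2060 -6.8324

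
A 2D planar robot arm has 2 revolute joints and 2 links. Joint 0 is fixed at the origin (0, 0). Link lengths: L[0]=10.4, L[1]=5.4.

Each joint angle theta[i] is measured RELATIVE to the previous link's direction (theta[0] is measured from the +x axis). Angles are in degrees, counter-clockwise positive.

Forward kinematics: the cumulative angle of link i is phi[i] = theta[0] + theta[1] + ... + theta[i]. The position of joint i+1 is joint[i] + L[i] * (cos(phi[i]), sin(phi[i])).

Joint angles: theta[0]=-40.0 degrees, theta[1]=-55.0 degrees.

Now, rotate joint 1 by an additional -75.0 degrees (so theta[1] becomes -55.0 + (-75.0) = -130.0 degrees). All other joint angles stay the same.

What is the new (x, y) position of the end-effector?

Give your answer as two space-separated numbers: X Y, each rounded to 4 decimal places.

Answer: 2.6489 -7.6227

Derivation:
joint[0] = (0.0000, 0.0000)  (base)
link 0: phi[0] = -40 = -40 deg
  cos(-40 deg) = 0.7660, sin(-40 deg) = -0.6428
  joint[1] = (0.0000, 0.0000) + 10.4 * (0.7660, -0.6428) = (0.0000 + 7.9669, 0.0000 + -6.6850) = (7.9669, -6.6850)
link 1: phi[1] = -40 + -130 = -170 deg
  cos(-170 deg) = -0.9848, sin(-170 deg) = -0.1736
  joint[2] = (7.9669, -6.6850) + 5.4 * (-0.9848, -0.1736) = (7.9669 + -5.3180, -6.6850 + -0.9377) = (2.6489, -7.6227)
End effector: (2.6489, -7.6227)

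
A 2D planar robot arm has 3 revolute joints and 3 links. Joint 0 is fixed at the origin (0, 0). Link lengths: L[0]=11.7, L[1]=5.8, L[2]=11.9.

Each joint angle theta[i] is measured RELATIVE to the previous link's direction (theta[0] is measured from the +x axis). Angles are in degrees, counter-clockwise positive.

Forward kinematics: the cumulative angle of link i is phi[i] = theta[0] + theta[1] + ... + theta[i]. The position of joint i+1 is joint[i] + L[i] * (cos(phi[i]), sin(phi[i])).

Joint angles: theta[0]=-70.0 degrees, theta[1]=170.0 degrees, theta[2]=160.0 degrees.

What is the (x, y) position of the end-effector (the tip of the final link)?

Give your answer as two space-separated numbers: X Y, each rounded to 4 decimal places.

Answer: 0.9281 -17.0017

Derivation:
joint[0] = (0.0000, 0.0000)  (base)
link 0: phi[0] = -70 = -70 deg
  cos(-70 deg) = 0.3420, sin(-70 deg) = -0.9397
  joint[1] = (0.0000, 0.0000) + 11.7 * (0.3420, -0.9397) = (0.0000 + 4.0016, 0.0000 + -10.9944) = (4.0016, -10.9944)
link 1: phi[1] = -70 + 170 = 100 deg
  cos(100 deg) = -0.1736, sin(100 deg) = 0.9848
  joint[2] = (4.0016, -10.9944) + 5.8 * (-0.1736, 0.9848) = (4.0016 + -1.0072, -10.9944 + 5.7119) = (2.9945, -5.2825)
link 2: phi[2] = -70 + 170 + 160 = 260 deg
  cos(260 deg) = -0.1736, sin(260 deg) = -0.9848
  joint[3] = (2.9945, -5.2825) + 11.9 * (-0.1736, -0.9848) = (2.9945 + -2.0664, -5.2825 + -11.7192) = (0.9281, -17.0017)
End effector: (0.9281, -17.0017)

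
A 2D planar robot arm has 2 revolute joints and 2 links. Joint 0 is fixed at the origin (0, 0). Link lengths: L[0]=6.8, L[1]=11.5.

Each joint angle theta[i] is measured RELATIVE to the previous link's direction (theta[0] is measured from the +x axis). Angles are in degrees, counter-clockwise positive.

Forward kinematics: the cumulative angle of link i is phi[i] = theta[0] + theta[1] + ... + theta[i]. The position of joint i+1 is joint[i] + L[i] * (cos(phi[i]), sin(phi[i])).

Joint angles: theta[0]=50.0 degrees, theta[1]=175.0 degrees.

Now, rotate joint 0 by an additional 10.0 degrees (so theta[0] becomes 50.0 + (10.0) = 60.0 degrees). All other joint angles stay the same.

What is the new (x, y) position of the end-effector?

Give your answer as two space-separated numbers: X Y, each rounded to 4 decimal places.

joint[0] = (0.0000, 0.0000)  (base)
link 0: phi[0] = 60 = 60 deg
  cos(60 deg) = 0.5000, sin(60 deg) = 0.8660
  joint[1] = (0.0000, 0.0000) + 6.8 * (0.5000, 0.8660) = (0.0000 + 3.4000, 0.0000 + 5.8890) = (3.4000, 5.8890)
link 1: phi[1] = 60 + 175 = 235 deg
  cos(235 deg) = -0.5736, sin(235 deg) = -0.8192
  joint[2] = (3.4000, 5.8890) + 11.5 * (-0.5736, -0.8192) = (3.4000 + -6.5961, 5.8890 + -9.4202) = (-3.1961, -3.5313)
End effector: (-3.1961, -3.5313)

Answer: -3.1961 -3.5313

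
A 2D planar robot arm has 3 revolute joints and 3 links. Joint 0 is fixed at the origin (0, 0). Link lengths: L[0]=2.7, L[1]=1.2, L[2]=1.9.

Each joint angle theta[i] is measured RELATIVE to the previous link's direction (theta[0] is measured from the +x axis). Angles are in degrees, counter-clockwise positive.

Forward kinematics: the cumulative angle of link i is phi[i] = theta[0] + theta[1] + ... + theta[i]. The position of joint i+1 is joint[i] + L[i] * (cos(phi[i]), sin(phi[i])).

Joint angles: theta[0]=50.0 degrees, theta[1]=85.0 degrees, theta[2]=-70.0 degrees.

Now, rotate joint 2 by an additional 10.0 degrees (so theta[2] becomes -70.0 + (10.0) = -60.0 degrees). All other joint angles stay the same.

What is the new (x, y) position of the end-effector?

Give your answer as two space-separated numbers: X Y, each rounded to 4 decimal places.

Answer: 1.3788 4.7521

Derivation:
joint[0] = (0.0000, 0.0000)  (base)
link 0: phi[0] = 50 = 50 deg
  cos(50 deg) = 0.6428, sin(50 deg) = 0.7660
  joint[1] = (0.0000, 0.0000) + 2.7 * (0.6428, 0.7660) = (0.0000 + 1.7355, 0.0000 + 2.0683) = (1.7355, 2.0683)
link 1: phi[1] = 50 + 85 = 135 deg
  cos(135 deg) = -0.7071, sin(135 deg) = 0.7071
  joint[2] = (1.7355, 2.0683) + 1.2 * (-0.7071, 0.7071) = (1.7355 + -0.8485, 2.0683 + 0.8485) = (0.8870, 2.9168)
link 2: phi[2] = 50 + 85 + -60 = 75 deg
  cos(75 deg) = 0.2588, sin(75 deg) = 0.9659
  joint[3] = (0.8870, 2.9168) + 1.9 * (0.2588, 0.9659) = (0.8870 + 0.4918, 2.9168 + 1.8353) = (1.3788, 4.7521)
End effector: (1.3788, 4.7521)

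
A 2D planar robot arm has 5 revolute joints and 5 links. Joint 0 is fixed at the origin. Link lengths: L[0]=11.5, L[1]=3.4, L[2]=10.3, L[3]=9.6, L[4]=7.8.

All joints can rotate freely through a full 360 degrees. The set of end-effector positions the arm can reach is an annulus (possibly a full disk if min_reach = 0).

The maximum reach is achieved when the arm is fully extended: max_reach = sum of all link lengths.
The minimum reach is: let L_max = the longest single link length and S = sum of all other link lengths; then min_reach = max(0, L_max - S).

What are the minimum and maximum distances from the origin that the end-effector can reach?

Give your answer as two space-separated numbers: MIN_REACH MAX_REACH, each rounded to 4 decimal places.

Link lengths: [11.5, 3.4, 10.3, 9.6, 7.8]
max_reach = 11.5 + 3.4 + 10.3 + 9.6 + 7.8 = 42.6
L_max = max([11.5, 3.4, 10.3, 9.6, 7.8]) = 11.5
S (sum of others) = 42.6 - 11.5 = 31.1
min_reach = max(0, 11.5 - 31.1) = max(0, -19.6) = 0

Answer: 0.0000 42.6000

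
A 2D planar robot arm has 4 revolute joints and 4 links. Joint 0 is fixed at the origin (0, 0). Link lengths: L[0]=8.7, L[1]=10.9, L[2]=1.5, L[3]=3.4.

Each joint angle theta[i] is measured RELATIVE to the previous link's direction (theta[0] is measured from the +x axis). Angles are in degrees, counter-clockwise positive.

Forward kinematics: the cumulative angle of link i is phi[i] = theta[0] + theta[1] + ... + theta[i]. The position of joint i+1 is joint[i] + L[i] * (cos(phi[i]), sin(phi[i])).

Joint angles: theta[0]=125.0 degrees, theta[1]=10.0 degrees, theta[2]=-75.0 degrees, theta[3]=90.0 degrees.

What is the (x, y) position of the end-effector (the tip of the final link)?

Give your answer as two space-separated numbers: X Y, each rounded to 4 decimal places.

joint[0] = (0.0000, 0.0000)  (base)
link 0: phi[0] = 125 = 125 deg
  cos(125 deg) = -0.5736, sin(125 deg) = 0.8192
  joint[1] = (0.0000, 0.0000) + 8.7 * (-0.5736, 0.8192) = (0.0000 + -4.9901, 0.0000 + 7.1266) = (-4.9901, 7.1266)
link 1: phi[1] = 125 + 10 = 135 deg
  cos(135 deg) = -0.7071, sin(135 deg) = 0.7071
  joint[2] = (-4.9901, 7.1266) + 10.9 * (-0.7071, 0.7071) = (-4.9901 + -7.7075, 7.1266 + 7.7075) = (-12.6976, 14.8341)
link 2: phi[2] = 125 + 10 + -75 = 60 deg
  cos(60 deg) = 0.5000, sin(60 deg) = 0.8660
  joint[3] = (-12.6976, 14.8341) + 1.5 * (0.5000, 0.8660) = (-12.6976 + 0.7500, 14.8341 + 1.2990) = (-11.9476, 16.1331)
link 3: phi[3] = 125 + 10 + -75 + 90 = 150 deg
  cos(150 deg) = -0.8660, sin(150 deg) = 0.5000
  joint[4] = (-11.9476, 16.1331) + 3.4 * (-0.8660, 0.5000) = (-11.9476 + -2.9445, 16.1331 + 1.7000) = (-14.8921, 17.8331)
End effector: (-14.8921, 17.8331)

Answer: -14.8921 17.8331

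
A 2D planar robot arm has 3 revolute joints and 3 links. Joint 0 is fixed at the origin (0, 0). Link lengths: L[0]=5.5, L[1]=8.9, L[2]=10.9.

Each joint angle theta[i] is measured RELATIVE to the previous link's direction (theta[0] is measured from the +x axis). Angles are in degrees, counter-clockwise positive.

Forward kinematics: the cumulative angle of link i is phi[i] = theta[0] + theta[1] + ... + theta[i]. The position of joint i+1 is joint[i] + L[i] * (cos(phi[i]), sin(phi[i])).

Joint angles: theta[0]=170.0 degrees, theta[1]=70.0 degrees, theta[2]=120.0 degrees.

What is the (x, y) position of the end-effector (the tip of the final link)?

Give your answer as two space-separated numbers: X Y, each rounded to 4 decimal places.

Answer: 1.0336 -6.7526

Derivation:
joint[0] = (0.0000, 0.0000)  (base)
link 0: phi[0] = 170 = 170 deg
  cos(170 deg) = -0.9848, sin(170 deg) = 0.1736
  joint[1] = (0.0000, 0.0000) + 5.5 * (-0.9848, 0.1736) = (0.0000 + -5.4164, 0.0000 + 0.9551) = (-5.4164, 0.9551)
link 1: phi[1] = 170 + 70 = 240 deg
  cos(240 deg) = -0.5000, sin(240 deg) = -0.8660
  joint[2] = (-5.4164, 0.9551) + 8.9 * (-0.5000, -0.8660) = (-5.4164 + -4.4500, 0.9551 + -7.7076) = (-9.8664, -6.7526)
link 2: phi[2] = 170 + 70 + 120 = 360 deg
  cos(360 deg) = 1.0000, sin(360 deg) = -0.0000
  joint[3] = (-9.8664, -6.7526) + 10.9 * (1.0000, -0.0000) = (-9.8664 + 10.9000, -6.7526 + -0.0000) = (1.0336, -6.7526)
End effector: (1.0336, -6.7526)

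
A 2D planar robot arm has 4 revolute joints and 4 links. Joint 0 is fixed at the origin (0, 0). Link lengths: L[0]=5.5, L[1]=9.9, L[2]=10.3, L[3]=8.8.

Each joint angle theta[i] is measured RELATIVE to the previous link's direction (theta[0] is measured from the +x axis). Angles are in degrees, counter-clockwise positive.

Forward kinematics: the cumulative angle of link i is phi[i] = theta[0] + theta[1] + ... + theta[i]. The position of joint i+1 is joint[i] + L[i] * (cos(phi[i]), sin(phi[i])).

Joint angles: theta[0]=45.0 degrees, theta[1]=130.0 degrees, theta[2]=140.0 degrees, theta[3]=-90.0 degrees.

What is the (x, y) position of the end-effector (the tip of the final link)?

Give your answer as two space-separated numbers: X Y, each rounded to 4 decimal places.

Answer: -4.9126 -8.7538

Derivation:
joint[0] = (0.0000, 0.0000)  (base)
link 0: phi[0] = 45 = 45 deg
  cos(45 deg) = 0.7071, sin(45 deg) = 0.7071
  joint[1] = (0.0000, 0.0000) + 5.5 * (0.7071, 0.7071) = (0.0000 + 3.8891, 0.0000 + 3.8891) = (3.8891, 3.8891)
link 1: phi[1] = 45 + 130 = 175 deg
  cos(175 deg) = -0.9962, sin(175 deg) = 0.0872
  joint[2] = (3.8891, 3.8891) + 9.9 * (-0.9962, 0.0872) = (3.8891 + -9.8623, 3.8891 + 0.8628) = (-5.9732, 4.7519)
link 2: phi[2] = 45 + 130 + 140 = 315 deg
  cos(315 deg) = 0.7071, sin(315 deg) = -0.7071
  joint[3] = (-5.9732, 4.7519) + 10.3 * (0.7071, -0.7071) = (-5.9732 + 7.2832, 4.7519 + -7.2832) = (1.3100, -2.5313)
link 3: phi[3] = 45 + 130 + 140 + -90 = 225 deg
  cos(225 deg) = -0.7071, sin(225 deg) = -0.7071
  joint[4] = (1.3100, -2.5313) + 8.8 * (-0.7071, -0.7071) = (1.3100 + -6.2225, -2.5313 + -6.2225) = (-4.9126, -8.7538)
End effector: (-4.9126, -8.7538)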